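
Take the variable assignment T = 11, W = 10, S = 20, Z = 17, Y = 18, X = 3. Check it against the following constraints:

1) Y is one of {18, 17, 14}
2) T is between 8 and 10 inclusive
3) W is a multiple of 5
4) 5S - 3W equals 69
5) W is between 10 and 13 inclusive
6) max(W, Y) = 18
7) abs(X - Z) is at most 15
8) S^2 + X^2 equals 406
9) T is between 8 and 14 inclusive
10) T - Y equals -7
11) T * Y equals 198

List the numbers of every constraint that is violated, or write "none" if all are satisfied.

1) Y = 18 is in {18, 17, 14} — satisfied.
2) T = 11 is outside [8, 10] — violated.
3) 10 / 5 = 2, so 5 divides 10 — satisfied.
4) 5S - 3W = 5(20) - 3(10) = 70, not 69 — violated.
5) W = 10 lies in [10, 13] — satisfied.
6) max(10, 18) = 18 — satisfied.
7) abs(3 - 17) = 14; 14 ≤ 15 — satisfied.
8) S^2 + X^2 = 20^2 + 3^2 = 400 + 9 = 409, not 406 — violated.
9) T = 11 lies in [8, 14] — satisfied.
10) T - Y = 11 - 18 = -7 — satisfied.
11) T * Y = 11 * 18 = 198 — satisfied.

Constraints 2, 4, and 8 do not hold.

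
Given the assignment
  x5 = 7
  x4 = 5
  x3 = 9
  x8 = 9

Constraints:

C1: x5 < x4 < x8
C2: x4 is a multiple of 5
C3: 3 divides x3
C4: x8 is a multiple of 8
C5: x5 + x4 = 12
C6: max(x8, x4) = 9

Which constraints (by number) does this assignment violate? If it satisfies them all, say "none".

C1: values 7, 5, 9; x5 = 7 is not < x4 = 5  ✗
C2: 5 / 5 = 1, so 5 divides 5  ✓
C3: 9 / 3 = 3, so 3 divides 9  ✓
C4: 9 = 8×1 + 1, so 8 does not divide 9  ✗
C5: x5 + x4 = 7 + 5 = 12  ✓
C6: max(9, 5) = 9  ✓

Constraints 1 and 4 do not hold.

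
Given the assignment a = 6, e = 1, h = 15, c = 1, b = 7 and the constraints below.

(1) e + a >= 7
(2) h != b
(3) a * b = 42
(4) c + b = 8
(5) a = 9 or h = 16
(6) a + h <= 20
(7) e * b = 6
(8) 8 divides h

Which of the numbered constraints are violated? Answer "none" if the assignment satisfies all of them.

(1) e + a = 1 + 6 = 7; 7 ≥ 7 — OK.
(2) h = 15, b = 7; distinct — OK.
(3) a * b = 6 * 7 = 42 — OK.
(4) c + b = 1 + 7 = 8 — OK.
(5) a = 6 ≠ 9 and h = 15 ≠ 16; both disjuncts false — violated.
(6) a + h = 6 + 15 = 21; 21 > 20, bound 20 not met — violated.
(7) e * b = 1 * 7 = 7, not 6 — violated.
(8) 15 = 8*1 + 7, so 8 does not divide 15 — violated.

No — constraints 5, 6, 7, and 8 are not satisfied.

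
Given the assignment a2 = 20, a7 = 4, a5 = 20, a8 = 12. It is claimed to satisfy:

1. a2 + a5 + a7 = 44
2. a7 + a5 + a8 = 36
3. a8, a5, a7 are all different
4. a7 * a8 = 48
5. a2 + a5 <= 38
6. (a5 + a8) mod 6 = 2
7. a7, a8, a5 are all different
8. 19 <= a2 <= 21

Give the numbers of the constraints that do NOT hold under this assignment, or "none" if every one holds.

1. a2 + a5 + a7 = 20 + 20 + 4 = 44  holds
2. a7 + a5 + a8 = 4 + 20 + 12 = 36  holds
3. values 12, 20, 4 are pairwise distinct  holds
4. a7 * a8 = 4 * 12 = 48  holds
5. a2 + a5 = 20 + 20 = 40; 40 > 38, bound 38 not met  fails
6. a5 + a8 = 32; 32 mod 6 = 2  holds
7. values 4, 12, 20 are pairwise distinct  holds
8. a2 = 20 lies in [19, 21]  holds

The assignment fails constraint 5.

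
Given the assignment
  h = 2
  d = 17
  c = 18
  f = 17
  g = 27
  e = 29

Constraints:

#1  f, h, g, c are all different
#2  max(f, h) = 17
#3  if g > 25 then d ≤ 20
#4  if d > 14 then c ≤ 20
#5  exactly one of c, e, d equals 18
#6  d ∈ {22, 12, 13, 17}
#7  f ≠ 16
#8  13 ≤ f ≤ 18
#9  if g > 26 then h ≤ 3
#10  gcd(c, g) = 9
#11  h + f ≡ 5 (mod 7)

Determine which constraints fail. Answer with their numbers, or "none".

Yes — all constraints hold.

#1 values 17, 2, 27, 18 are pairwise distinct  holds
#2 max(17, 2) = 17  holds
#3 g = 27 > 25, so we need d ≤ 20; d = 17 ≤ 20  holds
#4 d = 17 > 14, so we need c ≤ 20; c = 18 ≤ 20  holds
#5 c=18, e=29, d=17; 1 of them equals 18  holds
#6 d = 17 is in {22, 12, 13, 17}  holds
#7 f = 17, and 17 ≠ 16  holds
#8 f = 17 lies in [13, 18]  holds
#9 g = 27 > 26, so we need h ≤ 3; h = 2 ≤ 3  holds
#10 gcd(18, 27) = 9  holds
#11 h + f = 19; 19 mod 7 = 5  holds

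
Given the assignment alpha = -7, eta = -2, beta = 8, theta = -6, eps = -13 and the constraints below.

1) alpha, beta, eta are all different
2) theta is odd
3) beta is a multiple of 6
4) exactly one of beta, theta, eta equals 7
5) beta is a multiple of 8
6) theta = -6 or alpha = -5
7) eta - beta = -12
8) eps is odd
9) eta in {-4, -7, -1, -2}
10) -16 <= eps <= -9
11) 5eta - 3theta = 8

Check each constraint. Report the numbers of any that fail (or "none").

No — constraints 2, 3, 4, and 7 are not satisfied.

1) values -7, 8, -2 are pairwise distinct — OK.
2) theta = -6 is even — violated.
3) 8 = 6*1 + 2, so 6 does not divide 8 — violated.
4) beta=8, theta=-6, eta=-2; 0 of them equal 7, not exactly one — violated.
5) 8 / 8 = 1, so 8 divides 8 — OK.
6) theta = -6 = -6 (first disjunct) — OK.
7) eta - beta = -2 - 8 = -10, not -12 — violated.
8) eps = -13 is odd — OK.
9) eta = -2 is in {-4, -7, -1, -2} — OK.
10) eps = -13 lies in [-16, -9] — OK.
11) 5eta - 3theta = 5(-2) - 3(-6) = 8 — OK.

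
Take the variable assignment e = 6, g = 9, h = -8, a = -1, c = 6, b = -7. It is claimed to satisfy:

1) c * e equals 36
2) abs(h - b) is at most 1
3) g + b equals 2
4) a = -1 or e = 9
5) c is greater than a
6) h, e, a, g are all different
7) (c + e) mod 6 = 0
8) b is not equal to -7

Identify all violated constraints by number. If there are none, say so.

1) c * e = 6 * 6 = 36 — holds.
2) abs(-8 - (-7)) = 1; 1 ≤ 1 — holds.
3) g + b = 9 + (-7) = 2 — holds.
4) a = -1 = -1 (first disjunct) — holds.
5) c = 6, a = -1; 6 > -1 — holds.
6) values -8, 6, -1, 9 are pairwise distinct — holds.
7) c + e = 12; 12 mod 6 = 0 — holds.
8) b = -7, but -7 is required to differ — does not hold.

Constraint 8 is violated.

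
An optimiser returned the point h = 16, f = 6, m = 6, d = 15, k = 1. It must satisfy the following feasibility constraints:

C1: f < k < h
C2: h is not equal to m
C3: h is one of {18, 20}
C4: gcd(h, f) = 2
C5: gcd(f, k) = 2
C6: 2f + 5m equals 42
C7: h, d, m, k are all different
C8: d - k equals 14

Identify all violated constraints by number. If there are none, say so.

C1: values 6, 1, 16; f = 6 is not < k = 1 — violated.
C2: h = 16, m = 6; distinct — OK.
C3: h = 16 is not in {18, 20} — violated.
C4: gcd(16, 6) = 2 — OK.
C5: gcd(6, 1) = 1, not 2 — violated.
C6: 2f + 5m = 2(6) + 5(6) = 42 — OK.
C7: values 16, 15, 6, 1 are pairwise distinct — OK.
C8: d - k = 15 - 1 = 14 — OK.

Violated: 1, 3, 5.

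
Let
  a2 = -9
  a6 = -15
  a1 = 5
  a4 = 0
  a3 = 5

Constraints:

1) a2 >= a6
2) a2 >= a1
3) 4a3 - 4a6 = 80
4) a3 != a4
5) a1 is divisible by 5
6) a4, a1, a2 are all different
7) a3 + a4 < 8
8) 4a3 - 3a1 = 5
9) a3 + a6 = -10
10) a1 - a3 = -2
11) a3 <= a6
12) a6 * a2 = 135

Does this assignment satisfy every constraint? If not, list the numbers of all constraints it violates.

1) a2 = -9, a6 = -15; -9 ≥ -15 — holds.
2) a2 = -9, a1 = 5; -9 < 5 (want ≥) — fails.
3) 4a3 - 4a6 = 4(5) - 4(-15) = 80 — holds.
4) a3 = 5, a4 = 0; distinct — holds.
5) 5 / 5 = 1, so 5 divides 5 — holds.
6) values 0, 5, -9 are pairwise distinct — holds.
7) a3 + a4 = 5 + 0 = 5; 5 < 8 — holds.
8) 4a3 - 3a1 = 4(5) - 3(5) = 5 — holds.
9) a3 + a6 = 5 + (-15) = -10 — holds.
10) a1 - a3 = 5 - 5 = 0, not -2 — fails.
11) a3 = 5, a6 = -15; 5 > -15 (want ≤) — fails.
12) a6 * a2 = -15 * (-9) = 135 — holds.

Constraints 2, 10, and 11 are violated.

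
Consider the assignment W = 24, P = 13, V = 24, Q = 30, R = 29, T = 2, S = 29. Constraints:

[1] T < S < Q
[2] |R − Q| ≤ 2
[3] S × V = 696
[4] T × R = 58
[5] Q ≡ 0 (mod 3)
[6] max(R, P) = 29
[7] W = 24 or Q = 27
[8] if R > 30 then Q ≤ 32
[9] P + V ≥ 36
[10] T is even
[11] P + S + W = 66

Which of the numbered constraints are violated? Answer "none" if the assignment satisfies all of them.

None — every constraint holds.

[1] values 2 < 29 < 30 — satisfied.
[2] |29 − 30| = 1; 1 ≤ 2 — satisfied.
[3] S × V = 29 × 24 = 696 — satisfied.
[4] T × R = 2 × 29 = 58 — satisfied.
[5] 30 mod 3 = 0 — satisfied.
[6] max(29, 13) = 29 — satisfied.
[7] W = 24 = 24 (first disjunct) — satisfied.
[8] R = 29, not > 30; antecedent false, conditional vacuously true — satisfied.
[9] P + V = 13 + 24 = 37; 37 ≥ 36 — satisfied.
[10] T = 2 is even — satisfied.
[11] P + S + W = 13 + 29 + 24 = 66 — satisfied.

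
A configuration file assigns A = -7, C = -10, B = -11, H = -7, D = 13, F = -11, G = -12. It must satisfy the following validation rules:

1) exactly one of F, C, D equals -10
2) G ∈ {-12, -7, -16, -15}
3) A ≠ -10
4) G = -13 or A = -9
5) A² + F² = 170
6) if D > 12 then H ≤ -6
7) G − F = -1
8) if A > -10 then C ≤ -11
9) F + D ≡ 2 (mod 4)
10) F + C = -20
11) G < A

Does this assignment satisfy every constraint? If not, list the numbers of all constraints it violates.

1) F=-11, C=-10, D=13; 1 of them equals -10 — OK.
2) G = -12 is in {-12, -7, -16, -15} — OK.
3) A = -7, and -7 ≠ -10 — OK.
4) G = -12 ≠ -13 and A = -7 ≠ -9; both disjuncts false — violated.
5) A² + F² = (-7)² + (-11)² = 49 + 121 = 170 — OK.
6) D = 13 > 12, so we need H ≤ -6; H = -7 ≤ -6 — OK.
7) G − F = -12 − (-11) = -1 — OK.
8) A = -7 > -10, so we need C ≤ -11; but C = -10 > -11 — violated.
9) F + D = 2; 2 mod 4 = 2 — OK.
10) F + C = -11 + (-10) = -21, not -20 — violated.
11) G = -12, A = -7; -12 < -7 — OK.

Violated: 4, 8, and 10.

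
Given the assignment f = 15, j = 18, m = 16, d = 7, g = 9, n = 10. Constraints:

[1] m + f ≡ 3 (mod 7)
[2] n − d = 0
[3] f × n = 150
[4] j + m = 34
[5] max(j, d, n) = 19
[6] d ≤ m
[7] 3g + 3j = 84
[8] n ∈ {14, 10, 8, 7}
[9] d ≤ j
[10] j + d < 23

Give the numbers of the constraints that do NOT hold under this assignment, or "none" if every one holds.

[1] m + f = 31; 31 mod 7 = 3 — OK.
[2] n − d = 10 − 7 = 3, not 0 — violated.
[3] f × n = 15 × 10 = 150 — OK.
[4] j + m = 18 + 16 = 34 — OK.
[5] max(18, 7, 10) = 18, not 19 — violated.
[6] d = 7, m = 16; 7 ≤ 16 — OK.
[7] 3g + 3j = 3(9) + 3(18) = 81, not 84 — violated.
[8] n = 10 is in {14, 10, 8, 7} — OK.
[9] d = 7, j = 18; 7 ≤ 18 — OK.
[10] j + d = 18 + 7 = 25; 25 ≥ 23, bound 23 not met — violated.

The assignment fails constraints 2, 5, 7, and 10.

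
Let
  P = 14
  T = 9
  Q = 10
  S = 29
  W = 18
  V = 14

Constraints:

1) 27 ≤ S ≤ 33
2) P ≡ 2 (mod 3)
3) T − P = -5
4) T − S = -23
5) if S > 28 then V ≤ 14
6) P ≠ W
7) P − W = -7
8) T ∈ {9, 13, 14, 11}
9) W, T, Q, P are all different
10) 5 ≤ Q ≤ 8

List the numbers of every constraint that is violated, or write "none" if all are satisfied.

1) S = 29 lies in [27, 33]  true
2) 14 mod 3 = 2  true
3) T − P = 9 − 14 = -5  true
4) T − S = 9 − 29 = -20, not -23  false
5) S = 29 > 28, so we need V ≤ 14; V = 14 ≤ 14  true
6) P = 14, W = 18; distinct  true
7) P − W = 14 − 18 = -4, not -7  false
8) T = 9 is in {9, 13, 14, 11}  true
9) values 18, 9, 10, 14 are pairwise distinct  true
10) Q = 10 is outside [5, 8]  false

The assignment fails constraints 4, 7, 10.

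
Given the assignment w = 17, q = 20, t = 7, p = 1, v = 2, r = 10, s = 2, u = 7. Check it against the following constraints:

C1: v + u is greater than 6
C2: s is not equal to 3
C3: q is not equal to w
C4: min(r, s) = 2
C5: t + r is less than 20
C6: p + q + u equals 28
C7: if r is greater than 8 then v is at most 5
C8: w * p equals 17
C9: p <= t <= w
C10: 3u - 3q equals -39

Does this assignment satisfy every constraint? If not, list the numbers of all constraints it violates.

C1: v + u = 2 + 7 = 9; 9 > 6 — holds.
C2: s = 2, and 2 ≠ 3 — holds.
C3: q = 20, w = 17; distinct — holds.
C4: min(10, 2) = 2 — holds.
C5: t + r = 7 + 10 = 17; 17 < 20 — holds.
C6: p + q + u = 1 + 20 + 7 = 28 — holds.
C7: r = 10 > 8, so we need v ≤ 5; v = 2 ≤ 5 — holds.
C8: w * p = 17 * 1 = 17 — holds.
C9: values 1 <= 7 <= 17 — holds.
C10: 3u - 3q = 3(7) - 3(20) = -39 — holds.

None — every constraint holds.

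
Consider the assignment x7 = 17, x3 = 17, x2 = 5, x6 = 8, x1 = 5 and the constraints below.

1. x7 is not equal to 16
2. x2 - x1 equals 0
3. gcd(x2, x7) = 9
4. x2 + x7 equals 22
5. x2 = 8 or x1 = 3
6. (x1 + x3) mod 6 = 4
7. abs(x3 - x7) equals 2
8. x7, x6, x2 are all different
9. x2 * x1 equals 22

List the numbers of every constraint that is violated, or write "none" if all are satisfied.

1. x7 = 17, and 17 ≠ 16  ✔
2. x2 - x1 = 5 - 5 = 0  ✔
3. gcd(5, 17) = 1, not 9  ✘
4. x2 + x7 = 5 + 17 = 22  ✔
5. x2 = 5 ≠ 8 and x1 = 5 ≠ 3; both disjuncts false  ✘
6. x1 + x3 = 22; 22 mod 6 = 4  ✔
7. abs(17 - 17) = 0, not 2  ✘
8. values 17, 8, 5 are pairwise distinct  ✔
9. x2 * x1 = 5 * 5 = 25, not 22  ✘

Violated: 3, 5, 7, and 9.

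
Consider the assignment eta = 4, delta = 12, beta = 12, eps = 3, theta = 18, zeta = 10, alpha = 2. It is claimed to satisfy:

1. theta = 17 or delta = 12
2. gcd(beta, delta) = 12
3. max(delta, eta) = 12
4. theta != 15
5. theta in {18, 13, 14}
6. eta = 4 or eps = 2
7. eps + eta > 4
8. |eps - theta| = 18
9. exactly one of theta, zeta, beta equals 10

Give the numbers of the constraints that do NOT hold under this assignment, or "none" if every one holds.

The assignment fails constraint 8.

1. theta = 18 ≠ 17, but delta = 12 = 12 (second disjunct) — OK.
2. gcd(12, 12) = 12 — OK.
3. max(12, 4) = 12 — OK.
4. theta = 18, and 18 ≠ 15 — OK.
5. theta = 18 is in {18, 13, 14} — OK.
6. eta = 4 = 4 (first disjunct) — OK.
7. eps + eta = 3 + 4 = 7; 7 > 4 — OK.
8. |3 - 18| = 15, not 18 — violated.
9. theta=18, zeta=10, beta=12; 1 of them equals 10 — OK.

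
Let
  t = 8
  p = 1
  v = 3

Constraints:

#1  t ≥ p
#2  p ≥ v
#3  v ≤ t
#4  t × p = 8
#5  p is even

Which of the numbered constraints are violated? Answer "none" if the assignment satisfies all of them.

Constraints 2 and 5 are violated.

#1 t = 8, p = 1; 8 ≥ 1  OK
#2 p = 1, v = 3; 1 < 3 (want ≥)  FAIL
#3 v = 3, t = 8; 3 ≤ 8  OK
#4 t × p = 8 × 1 = 8  OK
#5 p = 1 is odd  FAIL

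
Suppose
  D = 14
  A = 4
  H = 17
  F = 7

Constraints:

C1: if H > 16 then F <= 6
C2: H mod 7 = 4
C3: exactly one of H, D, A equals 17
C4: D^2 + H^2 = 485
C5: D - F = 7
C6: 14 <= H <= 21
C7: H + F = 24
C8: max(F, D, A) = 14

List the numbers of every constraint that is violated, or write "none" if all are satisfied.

Violated: 1 and 2.

C1: H = 17 > 16, so we need F ≤ 6; but F = 7 > 6  FAIL
C2: 17 mod 7 = 3, not 4  FAIL
C3: H=17, D=14, A=4; 1 of them equals 17  OK
C4: D^2 + H^2 = 14^2 + 17^2 = 196 + 289 = 485  OK
C5: D - F = 14 - 7 = 7  OK
C6: H = 17 lies in [14, 21]  OK
C7: H + F = 17 + 7 = 24  OK
C8: max(7, 14, 4) = 14  OK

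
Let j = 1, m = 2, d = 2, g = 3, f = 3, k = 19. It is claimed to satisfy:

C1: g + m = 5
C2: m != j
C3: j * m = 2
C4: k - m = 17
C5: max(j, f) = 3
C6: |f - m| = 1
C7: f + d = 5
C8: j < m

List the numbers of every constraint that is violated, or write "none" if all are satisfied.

No violations.

C1: g + m = 3 + 2 = 5  OK
C2: m = 2, j = 1; distinct  OK
C3: j * m = 1 * 2 = 2  OK
C4: k - m = 19 - 2 = 17  OK
C5: max(1, 3) = 3  OK
C6: |3 - 2| = 1  OK
C7: f + d = 3 + 2 = 5  OK
C8: j = 1, m = 2; 1 < 2  OK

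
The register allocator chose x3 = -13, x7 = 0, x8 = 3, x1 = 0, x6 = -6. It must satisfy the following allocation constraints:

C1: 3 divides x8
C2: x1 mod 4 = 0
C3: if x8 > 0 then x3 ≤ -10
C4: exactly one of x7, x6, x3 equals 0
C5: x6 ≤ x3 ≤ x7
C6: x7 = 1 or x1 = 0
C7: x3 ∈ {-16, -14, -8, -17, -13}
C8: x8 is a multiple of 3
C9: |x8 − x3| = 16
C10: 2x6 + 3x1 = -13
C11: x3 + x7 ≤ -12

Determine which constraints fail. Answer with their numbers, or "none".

C1: 3 / 3 = 1, so 3 divides 3  true
C2: 0 mod 4 = 0  true
C3: x8 = 3 > 0, so we need x3 ≤ -10; x3 = -13 ≤ -10  true
C4: x7=0, x6=-6, x3=-13; 1 of them equals 0  true
C5: values -6, -13, 0; x6 = -6 is not ≤ x3 = -13  false
C6: x7 = 0 ≠ 1, but x1 = 0 = 0 (second disjunct)  true
C7: x3 = -13 is in {-16, -14, -8, -17, -13}  true
C8: 3 / 3 = 1, so 3 divides 3  true
C9: |3 − (-13)| = 16  true
C10: 2x6 + 3x1 = 2(-6) + 3(0) = -12, not -13  false
C11: x3 + x7 = -13 + 0 = -13; -13 ≤ -12  true

Constraints 5, 10 are violated.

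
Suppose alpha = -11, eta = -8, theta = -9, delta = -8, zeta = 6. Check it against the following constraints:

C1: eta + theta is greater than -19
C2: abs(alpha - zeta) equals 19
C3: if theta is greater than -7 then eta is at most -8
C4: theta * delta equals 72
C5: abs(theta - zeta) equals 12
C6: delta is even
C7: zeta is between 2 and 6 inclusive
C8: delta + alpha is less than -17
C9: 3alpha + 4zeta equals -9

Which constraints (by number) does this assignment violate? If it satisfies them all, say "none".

No — constraints 2, 5 are not satisfied.

C1: eta + theta = -8 + (-9) = -17; -17 > -19  OK
C2: abs(-11 - 6) = 17, not 19  FAIL
C3: theta = -9, not > -7; antecedent false, conditional vacuously true  OK
C4: theta * delta = -9 * (-8) = 72  OK
C5: abs(-9 - 6) = 15, not 12  FAIL
C6: delta = -8 is even  OK
C7: zeta = 6 lies in [2, 6]  OK
C8: delta + alpha = -8 + (-11) = -19; -19 < -17  OK
C9: 3alpha + 4zeta = 3(-11) + 4(6) = -9  OK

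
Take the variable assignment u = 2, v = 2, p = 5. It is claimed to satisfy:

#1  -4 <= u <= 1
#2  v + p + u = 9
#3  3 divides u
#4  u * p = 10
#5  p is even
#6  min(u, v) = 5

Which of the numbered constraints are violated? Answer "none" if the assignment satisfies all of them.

Constraints 1, 3, 5, and 6 do not hold.

#1 u = 2 is outside [-4, 1] — violated.
#2 v + p + u = 2 + 5 + 2 = 9 — OK.
#3 2 = 3*0 + 2, so 3 does not divide 2 — violated.
#4 u * p = 2 * 5 = 10 — OK.
#5 p = 5 is odd — violated.
#6 min(2, 2) = 2, not 5 — violated.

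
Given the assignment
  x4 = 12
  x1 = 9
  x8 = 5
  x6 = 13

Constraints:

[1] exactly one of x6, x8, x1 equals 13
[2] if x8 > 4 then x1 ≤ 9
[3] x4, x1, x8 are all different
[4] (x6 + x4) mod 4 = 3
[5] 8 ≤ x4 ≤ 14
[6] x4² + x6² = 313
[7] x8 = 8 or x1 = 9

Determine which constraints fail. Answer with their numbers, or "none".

No — constraint 4 is not satisfied.

[1] x6=13, x8=5, x1=9; 1 of them equals 13  ✔
[2] x8 = 5 > 4, so we need x1 ≤ 9; x1 = 9 ≤ 9  ✔
[3] values 12, 9, 5 are pairwise distinct  ✔
[4] x6 + x4 = 25; 25 mod 4 = 1, not 3  ✘
[5] x4 = 12 lies in [8, 14]  ✔
[6] x4² + x6² = 12² + 13² = 144 + 169 = 313  ✔
[7] x8 = 5 ≠ 8, but x1 = 9 = 9 (second disjunct)  ✔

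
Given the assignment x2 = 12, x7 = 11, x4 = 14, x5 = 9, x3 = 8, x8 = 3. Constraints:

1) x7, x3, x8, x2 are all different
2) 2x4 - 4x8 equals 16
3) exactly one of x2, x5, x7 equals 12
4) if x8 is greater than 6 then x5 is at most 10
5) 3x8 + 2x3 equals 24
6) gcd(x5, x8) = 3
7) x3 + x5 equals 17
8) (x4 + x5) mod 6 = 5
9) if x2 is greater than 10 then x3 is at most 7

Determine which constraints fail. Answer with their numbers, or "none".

Constraints 5 and 9 are violated.

1) values 11, 8, 3, 12 are pairwise distinct  holds
2) 2x4 - 4x8 = 2(14) - 4(3) = 16  holds
3) x2=12, x5=9, x7=11; 1 of them equals 12  holds
4) x8 = 3, not > 6; antecedent false, conditional vacuously true  holds
5) 3x8 + 2x3 = 3(3) + 2(8) = 25, not 24  fails
6) gcd(9, 3) = 3  holds
7) x3 + x5 = 8 + 9 = 17  holds
8) x4 + x5 = 23; 23 mod 6 = 5  holds
9) x2 = 12 > 10, so we need x3 ≤ 7; but x3 = 8 > 7  fails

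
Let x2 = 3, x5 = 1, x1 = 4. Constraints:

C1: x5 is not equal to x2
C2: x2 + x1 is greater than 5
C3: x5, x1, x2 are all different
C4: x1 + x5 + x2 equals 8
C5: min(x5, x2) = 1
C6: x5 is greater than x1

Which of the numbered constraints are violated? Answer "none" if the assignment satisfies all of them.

Violated: 6.

C1: x5 = 1, x2 = 3; distinct — satisfied.
C2: x2 + x1 = 3 + 4 = 7; 7 > 5 — satisfied.
C3: values 1, 4, 3 are pairwise distinct — satisfied.
C4: x1 + x5 + x2 = 4 + 1 + 3 = 8 — satisfied.
C5: min(1, 3) = 1 — satisfied.
C6: x5 = 1, x1 = 4; 1 ≤ 4 (want >) — violated.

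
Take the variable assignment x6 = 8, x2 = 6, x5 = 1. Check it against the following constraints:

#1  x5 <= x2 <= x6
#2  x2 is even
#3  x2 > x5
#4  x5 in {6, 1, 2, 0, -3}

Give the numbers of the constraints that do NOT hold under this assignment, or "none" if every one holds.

#1 values 1 <= 6 <= 8  yes
#2 x2 = 6 is even  yes
#3 x2 = 6, x5 = 1; 6 > 1  yes
#4 x5 = 1 is in {6, 1, 2, 0, -3}  yes

None — every constraint holds.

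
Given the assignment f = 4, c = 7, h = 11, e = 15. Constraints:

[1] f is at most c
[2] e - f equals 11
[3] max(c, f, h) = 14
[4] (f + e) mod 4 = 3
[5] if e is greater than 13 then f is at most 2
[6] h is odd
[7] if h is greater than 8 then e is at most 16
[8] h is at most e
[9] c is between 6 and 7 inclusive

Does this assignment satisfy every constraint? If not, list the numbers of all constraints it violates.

The assignment fails constraints 3 and 5.

[1] f = 4, c = 7; 4 ≤ 7  true
[2] e - f = 15 - 4 = 11  true
[3] max(7, 4, 11) = 11, not 14  false
[4] f + e = 19; 19 mod 4 = 3  true
[5] e = 15 > 13, so we need f ≤ 2; but f = 4 > 2  false
[6] h = 11 is odd  true
[7] h = 11 > 8, so we need e ≤ 16; e = 15 ≤ 16  true
[8] h = 11, e = 15; 11 ≤ 15  true
[9] c = 7 lies in [6, 7]  true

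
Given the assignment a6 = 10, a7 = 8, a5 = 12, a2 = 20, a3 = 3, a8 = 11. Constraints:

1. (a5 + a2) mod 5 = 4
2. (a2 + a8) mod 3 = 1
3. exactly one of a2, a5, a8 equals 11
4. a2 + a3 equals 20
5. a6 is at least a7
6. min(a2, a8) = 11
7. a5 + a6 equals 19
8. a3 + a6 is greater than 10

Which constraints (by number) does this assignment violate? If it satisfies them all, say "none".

The assignment fails constraints 1, 4, and 7.

1. a5 + a2 = 32; 32 mod 5 = 2, not 4  ✗
2. a2 + a8 = 31; 31 mod 3 = 1  ✓
3. a2=20, a5=12, a8=11; 1 of them equals 11  ✓
4. a2 + a3 = 20 + 3 = 23, not 20  ✗
5. a6 = 10, a7 = 8; 10 ≥ 8  ✓
6. min(20, 11) = 11  ✓
7. a5 + a6 = 12 + 10 = 22, not 19  ✗
8. a3 + a6 = 3 + 10 = 13; 13 > 10  ✓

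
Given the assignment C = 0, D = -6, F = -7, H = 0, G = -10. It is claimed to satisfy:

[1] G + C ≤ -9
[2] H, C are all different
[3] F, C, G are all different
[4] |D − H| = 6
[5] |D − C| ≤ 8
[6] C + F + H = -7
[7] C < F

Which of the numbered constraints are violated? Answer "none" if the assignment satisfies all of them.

The assignment fails constraints 2 and 7.

[1] G + C = -10 + 0 = -10; -10 ≤ -9 — satisfied.
[2] H = C = 0, not all different — violated.
[3] values -7, 0, -10 are pairwise distinct — satisfied.
[4] |-6 − 0| = 6 — satisfied.
[5] |-6 − 0| = 6; 6 ≤ 8 — satisfied.
[6] C + F + H = 0 + (-7) + 0 = -7 — satisfied.
[7] C = 0, F = -7; 0 ≥ -7 (want <) — violated.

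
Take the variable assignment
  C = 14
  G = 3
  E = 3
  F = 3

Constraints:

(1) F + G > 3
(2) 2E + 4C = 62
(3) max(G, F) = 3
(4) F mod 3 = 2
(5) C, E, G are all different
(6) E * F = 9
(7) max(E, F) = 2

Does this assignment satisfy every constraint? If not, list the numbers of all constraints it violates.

(1) F + G = 3 + 3 = 6; 6 > 3 — holds.
(2) 2E + 4C = 2(3) + 4(14) = 62 — holds.
(3) max(3, 3) = 3 — holds.
(4) 3 mod 3 = 0, not 2 — does not hold.
(5) E = G = 3, not all different — does not hold.
(6) E * F = 3 * 3 = 9 — holds.
(7) max(3, 3) = 3, not 2 — does not hold.

No — constraints 4, 5, and 7 are not satisfied.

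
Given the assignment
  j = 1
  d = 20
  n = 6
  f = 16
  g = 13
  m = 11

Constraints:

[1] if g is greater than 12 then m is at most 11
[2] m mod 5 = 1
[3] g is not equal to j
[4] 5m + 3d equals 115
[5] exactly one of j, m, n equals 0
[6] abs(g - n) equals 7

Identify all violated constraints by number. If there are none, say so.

Constraint 5 is violated.

[1] g = 13 > 12, so we need m ≤ 11; m = 11 ≤ 11 — satisfied.
[2] 11 mod 5 = 1 — satisfied.
[3] g = 13, j = 1; distinct — satisfied.
[4] 5m + 3d = 5(11) + 3(20) = 115 — satisfied.
[5] j=1, m=11, n=6; 0 of them equal 0, not exactly one — violated.
[6] abs(13 - 6) = 7 — satisfied.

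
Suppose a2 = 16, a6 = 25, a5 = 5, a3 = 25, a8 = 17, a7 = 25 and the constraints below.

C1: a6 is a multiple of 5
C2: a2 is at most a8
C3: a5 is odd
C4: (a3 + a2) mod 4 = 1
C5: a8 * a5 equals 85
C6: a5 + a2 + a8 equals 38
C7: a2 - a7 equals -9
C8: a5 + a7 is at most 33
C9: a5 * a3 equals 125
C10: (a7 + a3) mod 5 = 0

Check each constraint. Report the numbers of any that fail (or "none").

None — every constraint holds.

C1: 25 / 5 = 5, so 5 divides 25 — satisfied.
C2: a2 = 16, a8 = 17; 16 ≤ 17 — satisfied.
C3: a5 = 5 is odd — satisfied.
C4: a3 + a2 = 41; 41 mod 4 = 1 — satisfied.
C5: a8 * a5 = 17 * 5 = 85 — satisfied.
C6: a5 + a2 + a8 = 5 + 16 + 17 = 38 — satisfied.
C7: a2 - a7 = 16 - 25 = -9 — satisfied.
C8: a5 + a7 = 5 + 25 = 30; 30 ≤ 33 — satisfied.
C9: a5 * a3 = 5 * 25 = 125 — satisfied.
C10: a7 + a3 = 50; 50 mod 5 = 0 — satisfied.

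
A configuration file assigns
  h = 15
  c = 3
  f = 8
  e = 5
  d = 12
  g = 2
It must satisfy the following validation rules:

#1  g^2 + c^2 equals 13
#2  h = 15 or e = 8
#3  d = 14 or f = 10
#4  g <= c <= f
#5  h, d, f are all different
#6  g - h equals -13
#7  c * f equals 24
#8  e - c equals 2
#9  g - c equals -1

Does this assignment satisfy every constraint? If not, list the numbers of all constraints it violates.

Constraint 3 is violated.

#1 g^2 + c^2 = 2^2 + 3^2 = 4 + 9 = 13 — holds.
#2 h = 15 = 15 (first disjunct) — holds.
#3 d = 12 ≠ 14 and f = 8 ≠ 10; both disjuncts false — fails.
#4 values 2 <= 3 <= 8 — holds.
#5 values 15, 12, 8 are pairwise distinct — holds.
#6 g - h = 2 - 15 = -13 — holds.
#7 c * f = 3 * 8 = 24 — holds.
#8 e - c = 5 - 3 = 2 — holds.
#9 g - c = 2 - 3 = -1 — holds.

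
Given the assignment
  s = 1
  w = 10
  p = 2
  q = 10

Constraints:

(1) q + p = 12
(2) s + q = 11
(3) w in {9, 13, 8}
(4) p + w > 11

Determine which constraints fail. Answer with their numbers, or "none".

(1) q + p = 10 + 2 = 12 — holds.
(2) s + q = 1 + 10 = 11 — holds.
(3) w = 10 is not in {9, 13, 8} — fails.
(4) p + w = 2 + 10 = 12; 12 > 11 — holds.

The assignment fails constraint 3.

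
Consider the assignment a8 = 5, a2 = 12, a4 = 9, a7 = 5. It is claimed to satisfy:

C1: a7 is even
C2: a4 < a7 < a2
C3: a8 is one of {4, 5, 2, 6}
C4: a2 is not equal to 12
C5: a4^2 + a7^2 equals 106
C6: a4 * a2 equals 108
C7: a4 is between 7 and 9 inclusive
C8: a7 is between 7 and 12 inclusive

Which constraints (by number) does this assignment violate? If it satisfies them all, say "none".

C1: a7 = 5 is odd  false
C2: values 9, 5, 12; a4 = 9 is not < a7 = 5  false
C3: a8 = 5 is in {4, 5, 2, 6}  true
C4: a2 = 12, but 12 is required to differ  false
C5: a4^2 + a7^2 = 9^2 + 5^2 = 81 + 25 = 106  true
C6: a4 * a2 = 9 * 12 = 108  true
C7: a4 = 9 lies in [7, 9]  true
C8: a7 = 5 is outside [7, 12]  false

Constraints 1, 2, 4, and 8 do not hold.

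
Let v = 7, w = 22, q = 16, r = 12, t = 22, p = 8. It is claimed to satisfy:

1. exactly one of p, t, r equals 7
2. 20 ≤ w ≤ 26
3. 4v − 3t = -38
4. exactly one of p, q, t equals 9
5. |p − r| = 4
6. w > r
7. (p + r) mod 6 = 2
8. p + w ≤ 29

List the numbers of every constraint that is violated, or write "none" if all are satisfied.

1. p=8, t=22, r=12; 0 of them equal 7, not exactly one  fails
2. w = 22 lies in [20, 26]  holds
3. 4v − 3t = 4(7) − 3(22) = -38  holds
4. p=8, q=16, t=22; 0 of them equal 9, not exactly one  fails
5. |8 − 12| = 4  holds
6. w = 22, r = 12; 22 > 12  holds
7. p + r = 20; 20 mod 6 = 2  holds
8. p + w = 8 + 22 = 30; 30 > 29, bound 29 not met  fails

The assignment fails constraints 1, 4, and 8.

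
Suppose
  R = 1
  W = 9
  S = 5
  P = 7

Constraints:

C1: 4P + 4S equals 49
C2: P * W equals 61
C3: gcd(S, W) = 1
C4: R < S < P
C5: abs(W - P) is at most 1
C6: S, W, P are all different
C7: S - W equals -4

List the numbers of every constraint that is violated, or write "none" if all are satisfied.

The assignment fails constraints 1, 2, and 5.

C1: 4P + 4S = 4(7) + 4(5) = 48, not 49  ✘
C2: P * W = 7 * 9 = 63, not 61  ✘
C3: gcd(5, 9) = 1  ✔
C4: values 1 < 5 < 7  ✔
C5: abs(9 - 7) = 2; 2 > 1, exceeds bound 1  ✘
C6: values 5, 9, 7 are pairwise distinct  ✔
C7: S - W = 5 - 9 = -4  ✔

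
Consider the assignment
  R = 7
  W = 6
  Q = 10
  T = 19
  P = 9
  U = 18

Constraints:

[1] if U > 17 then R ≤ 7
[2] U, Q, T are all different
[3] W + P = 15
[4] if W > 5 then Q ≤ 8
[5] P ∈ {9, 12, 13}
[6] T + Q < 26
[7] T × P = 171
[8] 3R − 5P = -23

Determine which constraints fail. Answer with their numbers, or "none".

[1] U = 18 > 17, so we need R ≤ 7; R = 7 ≤ 7 — holds.
[2] values 18, 10, 19 are pairwise distinct — holds.
[3] W + P = 6 + 9 = 15 — holds.
[4] W = 6 > 5, so we need Q ≤ 8; but Q = 10 > 8 — fails.
[5] P = 9 is in {9, 12, 13} — holds.
[6] T + Q = 19 + 10 = 29; 29 ≥ 26, bound 26 not met — fails.
[7] T × P = 19 × 9 = 171 — holds.
[8] 3R − 5P = 3(7) − 5(9) = -24, not -23 — fails.

Constraints 4, 6, 8 are violated.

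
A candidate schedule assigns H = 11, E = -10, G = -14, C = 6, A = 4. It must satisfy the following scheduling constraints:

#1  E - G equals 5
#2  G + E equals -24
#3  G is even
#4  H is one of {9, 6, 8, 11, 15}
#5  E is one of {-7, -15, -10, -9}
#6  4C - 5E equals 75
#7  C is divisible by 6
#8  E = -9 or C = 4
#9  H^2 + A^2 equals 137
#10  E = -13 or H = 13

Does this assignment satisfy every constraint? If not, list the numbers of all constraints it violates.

The assignment fails constraints 1, 6, 8, and 10.

#1 E - G = -10 - (-14) = 4, not 5  ✘
#2 G + E = -14 + (-10) = -24  ✔
#3 G = -14 is even  ✔
#4 H = 11 is in {9, 6, 8, 11, 15}  ✔
#5 E = -10 is in {-7, -15, -10, -9}  ✔
#6 4C - 5E = 4(6) - 5(-10) = 74, not 75  ✘
#7 6 / 6 = 1, so 6 divides 6  ✔
#8 E = -10 ≠ -9 and C = 6 ≠ 4; both disjuncts false  ✘
#9 H^2 + A^2 = 11^2 + 4^2 = 121 + 16 = 137  ✔
#10 E = -10 ≠ -13 and H = 11 ≠ 13; both disjuncts false  ✘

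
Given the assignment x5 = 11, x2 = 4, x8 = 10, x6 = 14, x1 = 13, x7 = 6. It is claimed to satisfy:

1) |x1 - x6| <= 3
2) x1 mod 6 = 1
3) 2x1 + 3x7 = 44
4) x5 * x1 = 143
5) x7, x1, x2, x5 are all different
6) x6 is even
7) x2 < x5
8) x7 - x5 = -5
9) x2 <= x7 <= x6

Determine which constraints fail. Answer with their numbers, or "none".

1) |13 - 14| = 1; 1 ≤ 3  true
2) 13 mod 6 = 1  true
3) 2x1 + 3x7 = 2(13) + 3(6) = 44  true
4) x5 * x1 = 11 * 13 = 143  true
5) values 6, 13, 4, 11 are pairwise distinct  true
6) x6 = 14 is even  true
7) x2 = 4, x5 = 11; 4 < 11  true
8) x7 - x5 = 6 - 11 = -5  true
9) values 4 <= 6 <= 14  true

The assignment satisfies every constraint.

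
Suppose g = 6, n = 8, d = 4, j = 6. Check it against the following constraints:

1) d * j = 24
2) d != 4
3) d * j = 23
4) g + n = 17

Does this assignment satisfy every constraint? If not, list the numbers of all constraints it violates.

1) d * j = 4 * 6 = 24  ✓
2) d = 4, but 4 is required to differ  ✗
3) d * j = 4 * 6 = 24, not 23  ✗
4) g + n = 6 + 8 = 14, not 17  ✗

Constraints 2, 3, 4 are violated.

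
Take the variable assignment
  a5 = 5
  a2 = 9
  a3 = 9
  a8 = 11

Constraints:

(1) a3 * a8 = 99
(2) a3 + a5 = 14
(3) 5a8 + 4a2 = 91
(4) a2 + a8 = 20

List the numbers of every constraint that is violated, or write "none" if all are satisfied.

None — every constraint holds.

(1) a3 * a8 = 9 * 11 = 99 — satisfied.
(2) a3 + a5 = 9 + 5 = 14 — satisfied.
(3) 5a8 + 4a2 = 5(11) + 4(9) = 91 — satisfied.
(4) a2 + a8 = 9 + 11 = 20 — satisfied.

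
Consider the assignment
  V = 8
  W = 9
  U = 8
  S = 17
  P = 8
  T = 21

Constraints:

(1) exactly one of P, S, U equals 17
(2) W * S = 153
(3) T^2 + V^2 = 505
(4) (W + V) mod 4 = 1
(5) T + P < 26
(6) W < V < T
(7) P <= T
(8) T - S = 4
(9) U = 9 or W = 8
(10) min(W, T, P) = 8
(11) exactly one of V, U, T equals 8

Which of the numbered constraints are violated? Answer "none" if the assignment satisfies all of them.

(1) P=8, S=17, U=8; 1 of them equals 17  holds
(2) W * S = 9 * 17 = 153  holds
(3) T^2 + V^2 = 21^2 + 8^2 = 441 + 64 = 505  holds
(4) W + V = 17; 17 mod 4 = 1  holds
(5) T + P = 21 + 8 = 29; 29 ≥ 26, bound 26 not met  fails
(6) values 9, 8, 21; W = 9 is not < V = 8  fails
(7) P = 8, T = 21; 8 ≤ 21  holds
(8) T - S = 21 - 17 = 4  holds
(9) U = 8 ≠ 9 and W = 9 ≠ 8; both disjuncts false  fails
(10) min(9, 21, 8) = 8  holds
(11) V=8, U=8, T=21; 2 of them equal 8, not exactly one  fails

Constraints 5, 6, 9, 11 do not hold.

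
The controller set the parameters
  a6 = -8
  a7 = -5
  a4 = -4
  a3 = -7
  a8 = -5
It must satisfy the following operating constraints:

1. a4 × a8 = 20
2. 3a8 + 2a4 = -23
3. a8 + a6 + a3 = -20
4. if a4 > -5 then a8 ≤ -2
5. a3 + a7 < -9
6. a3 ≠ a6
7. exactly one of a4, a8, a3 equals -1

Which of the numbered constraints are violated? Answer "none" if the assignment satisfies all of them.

No — constraint 7 is not satisfied.

1. a4 × a8 = -4 × (-5) = 20 — holds.
2. 3a8 + 2a4 = 3(-5) + 2(-4) = -23 — holds.
3. a8 + a6 + a3 = -5 + (-8) + (-7) = -20 — holds.
4. a4 = -4 > -5, so we need a8 ≤ -2; a8 = -5 ≤ -2 — holds.
5. a3 + a7 = -7 + (-5) = -12; -12 < -9 — holds.
6. a3 = -7, a6 = -8; distinct — holds.
7. a4=-4, a8=-5, a3=-7; 0 of them equal -1, not exactly one — does not hold.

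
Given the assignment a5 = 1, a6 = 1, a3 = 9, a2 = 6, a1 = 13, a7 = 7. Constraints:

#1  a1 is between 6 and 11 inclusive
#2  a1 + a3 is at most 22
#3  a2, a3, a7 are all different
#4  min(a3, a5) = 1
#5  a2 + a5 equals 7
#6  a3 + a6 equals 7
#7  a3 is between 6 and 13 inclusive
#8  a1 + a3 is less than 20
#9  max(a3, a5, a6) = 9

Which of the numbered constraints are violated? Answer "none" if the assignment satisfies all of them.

#1 a1 = 13 is outside [6, 11] — violated.
#2 a1 + a3 = 13 + 9 = 22; 22 ≤ 22 — OK.
#3 values 6, 9, 7 are pairwise distinct — OK.
#4 min(9, 1) = 1 — OK.
#5 a2 + a5 = 6 + 1 = 7 — OK.
#6 a3 + a6 = 9 + 1 = 10, not 7 — violated.
#7 a3 = 9 lies in [6, 13] — OK.
#8 a1 + a3 = 13 + 9 = 22; 22 ≥ 20, bound 20 not met — violated.
#9 max(9, 1, 1) = 9 — OK.

No — constraints 1, 6, 8 are not satisfied.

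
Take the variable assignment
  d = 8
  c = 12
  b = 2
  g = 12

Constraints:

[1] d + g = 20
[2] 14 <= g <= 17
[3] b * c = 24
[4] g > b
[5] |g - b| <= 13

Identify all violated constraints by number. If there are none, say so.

[1] d + g = 8 + 12 = 20 — satisfied.
[2] g = 12 is outside [14, 17] — violated.
[3] b * c = 2 * 12 = 24 — satisfied.
[4] g = 12, b = 2; 12 > 2 — satisfied.
[5] |12 - 2| = 10; 10 ≤ 13 — satisfied.

Violated: 2.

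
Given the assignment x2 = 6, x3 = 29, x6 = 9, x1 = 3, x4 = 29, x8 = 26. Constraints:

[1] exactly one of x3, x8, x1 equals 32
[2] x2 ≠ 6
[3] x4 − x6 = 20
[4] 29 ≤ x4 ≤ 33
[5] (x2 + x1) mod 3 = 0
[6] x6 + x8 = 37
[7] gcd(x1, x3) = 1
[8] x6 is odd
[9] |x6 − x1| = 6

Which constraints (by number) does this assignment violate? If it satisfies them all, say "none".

[1] x3=29, x8=26, x1=3; 0 of them equal 32, not exactly one — violated.
[2] x2 = 6, but 6 is required to differ — violated.
[3] x4 − x6 = 29 − 9 = 20 — OK.
[4] x4 = 29 lies in [29, 33] — OK.
[5] x2 + x1 = 9; 9 mod 3 = 0 — OK.
[6] x6 + x8 = 9 + 26 = 35, not 37 — violated.
[7] gcd(3, 29) = 1 — OK.
[8] x6 = 9 is odd — OK.
[9] |9 − 3| = 6 — OK.

The assignment fails constraints 1, 2, and 6.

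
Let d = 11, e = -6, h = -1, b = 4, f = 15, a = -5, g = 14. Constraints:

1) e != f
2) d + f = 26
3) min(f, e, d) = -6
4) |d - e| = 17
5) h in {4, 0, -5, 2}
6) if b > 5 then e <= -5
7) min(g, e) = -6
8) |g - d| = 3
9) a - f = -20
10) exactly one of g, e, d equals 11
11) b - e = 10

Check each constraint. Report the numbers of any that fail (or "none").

1) e = -6, f = 15; distinct — holds.
2) d + f = 11 + 15 = 26 — holds.
3) min(15, -6, 11) = -6 — holds.
4) |11 - (-6)| = 17 — holds.
5) h = -1 is not in {4, 0, -5, 2} — fails.
6) b = 4, not > 5; antecedent false, conditional vacuously true — holds.
7) min(14, -6) = -6 — holds.
8) |14 - 11| = 3 — holds.
9) a - f = -5 - 15 = -20 — holds.
10) g=14, e=-6, d=11; 1 of them equals 11 — holds.
11) b - e = 4 - (-6) = 10 — holds.

Violated: 5.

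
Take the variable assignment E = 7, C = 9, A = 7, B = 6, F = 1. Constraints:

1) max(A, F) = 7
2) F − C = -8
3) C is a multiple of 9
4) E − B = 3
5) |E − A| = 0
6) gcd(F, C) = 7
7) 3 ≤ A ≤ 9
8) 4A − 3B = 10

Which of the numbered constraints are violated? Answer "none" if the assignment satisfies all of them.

1) max(7, 1) = 7 — satisfied.
2) F − C = 1 − 9 = -8 — satisfied.
3) 9 / 9 = 1, so 9 divides 9 — satisfied.
4) E − B = 7 − 6 = 1, not 3 — violated.
5) |7 − 7| = 0 — satisfied.
6) gcd(1, 9) = 1, not 7 — violated.
7) A = 7 lies in [3, 9] — satisfied.
8) 4A − 3B = 4(7) − 3(6) = 10 — satisfied.

The assignment fails constraints 4, 6.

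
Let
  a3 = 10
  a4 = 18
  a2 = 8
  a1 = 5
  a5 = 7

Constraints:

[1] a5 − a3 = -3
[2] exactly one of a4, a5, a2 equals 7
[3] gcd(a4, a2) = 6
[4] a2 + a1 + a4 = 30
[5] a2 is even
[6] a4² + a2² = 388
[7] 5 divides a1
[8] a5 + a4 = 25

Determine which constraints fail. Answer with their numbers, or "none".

[1] a5 − a3 = 7 − 10 = -3  ✔
[2] a4=18, a5=7, a2=8; 1 of them equals 7  ✔
[3] gcd(18, 8) = 2, not 6  ✘
[4] a2 + a1 + a4 = 8 + 5 + 18 = 31, not 30  ✘
[5] a2 = 8 is even  ✔
[6] a4² + a2² = 18² + 8² = 324 + 64 = 388  ✔
[7] 5 / 5 = 1, so 5 divides 5  ✔
[8] a5 + a4 = 7 + 18 = 25  ✔

Constraints 3, 4 are violated.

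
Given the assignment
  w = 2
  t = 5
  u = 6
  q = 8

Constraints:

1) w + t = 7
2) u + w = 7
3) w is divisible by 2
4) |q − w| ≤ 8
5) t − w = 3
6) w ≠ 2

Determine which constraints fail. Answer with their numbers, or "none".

No — constraints 2, 6 are not satisfied.

1) w + t = 2 + 5 = 7  true
2) u + w = 6 + 2 = 8, not 7  false
3) 2 / 2 = 1, so 2 divides 2  true
4) |8 − 2| = 6; 6 ≤ 8  true
5) t − w = 5 − 2 = 3  true
6) w = 2, but 2 is required to differ  false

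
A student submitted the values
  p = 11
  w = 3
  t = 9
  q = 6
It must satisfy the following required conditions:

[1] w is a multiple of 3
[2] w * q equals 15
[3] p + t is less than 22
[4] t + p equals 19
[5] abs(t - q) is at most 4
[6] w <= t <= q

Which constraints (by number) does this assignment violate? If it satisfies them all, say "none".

[1] 3 / 3 = 1, so 3 divides 3  ✓
[2] w * q = 3 * 6 = 18, not 15  ✗
[3] p + t = 11 + 9 = 20; 20 < 22  ✓
[4] t + p = 9 + 11 = 20, not 19  ✗
[5] abs(9 - 6) = 3; 3 ≤ 4  ✓
[6] values 3, 9, 6; t = 9 is not <= q = 6  ✗

The assignment fails constraints 2, 4, and 6.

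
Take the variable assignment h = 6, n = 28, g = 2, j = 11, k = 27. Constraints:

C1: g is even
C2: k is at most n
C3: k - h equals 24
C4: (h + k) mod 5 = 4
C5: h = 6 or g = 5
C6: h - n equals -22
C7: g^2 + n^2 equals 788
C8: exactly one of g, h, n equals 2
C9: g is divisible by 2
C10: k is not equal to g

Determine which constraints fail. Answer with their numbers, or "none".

C1: g = 2 is even  yes
C2: k = 27, n = 28; 27 ≤ 28  yes
C3: k - h = 27 - 6 = 21, not 24  no
C4: h + k = 33; 33 mod 5 = 3, not 4  no
C5: h = 6 = 6 (first disjunct)  yes
C6: h - n = 6 - 28 = -22  yes
C7: g^2 + n^2 = 2^2 + 28^2 = 4 + 784 = 788  yes
C8: g=2, h=6, n=28; 1 of them equals 2  yes
C9: 2 / 2 = 1, so 2 divides 2  yes
C10: k = 27, g = 2; distinct  yes

Constraints 3 and 4 are violated.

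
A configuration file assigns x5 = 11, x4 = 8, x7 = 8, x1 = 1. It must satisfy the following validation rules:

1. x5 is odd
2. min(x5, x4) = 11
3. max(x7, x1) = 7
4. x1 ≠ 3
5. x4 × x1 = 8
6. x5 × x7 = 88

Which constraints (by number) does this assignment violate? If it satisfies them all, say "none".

1. x5 = 11 is odd — holds.
2. min(11, 8) = 8, not 11 — fails.
3. max(8, 1) = 8, not 7 — fails.
4. x1 = 1, and 1 ≠ 3 — holds.
5. x4 × x1 = 8 × 1 = 8 — holds.
6. x5 × x7 = 11 × 8 = 88 — holds.

Constraints 2, 3 do not hold.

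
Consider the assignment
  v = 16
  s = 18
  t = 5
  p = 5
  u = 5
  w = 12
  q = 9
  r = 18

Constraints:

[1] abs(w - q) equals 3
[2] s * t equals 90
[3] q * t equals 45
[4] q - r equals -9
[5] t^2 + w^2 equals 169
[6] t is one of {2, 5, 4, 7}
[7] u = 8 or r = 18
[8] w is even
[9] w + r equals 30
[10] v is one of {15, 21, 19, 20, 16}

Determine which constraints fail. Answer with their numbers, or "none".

All constraints are satisfied.

[1] abs(12 - 9) = 3  OK
[2] s * t = 18 * 5 = 90  OK
[3] q * t = 9 * 5 = 45  OK
[4] q - r = 9 - 18 = -9  OK
[5] t^2 + w^2 = 5^2 + 12^2 = 25 + 144 = 169  OK
[6] t = 5 is in {2, 5, 4, 7}  OK
[7] u = 5 ≠ 8, but r = 18 = 18 (second disjunct)  OK
[8] w = 12 is even  OK
[9] w + r = 12 + 18 = 30  OK
[10] v = 16 is in {15, 21, 19, 20, 16}  OK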